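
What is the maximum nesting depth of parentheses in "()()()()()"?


Input: "()()()()()"
Tracking depth:
  Position 0 '(': depth becomes 1
  Position 1 ')': depth becomes 0
  Position 2 '(': depth becomes 1
  Position 3 ')': depth becomes 0
  Position 4 '(': depth becomes 1
  Position 5 ')': depth becomes 0
  Position 6 '(': depth becomes 1
  Position 7 ')': depth becomes 0
  Position 8 '(': depth becomes 1
  Position 9 ')': depth becomes 0
Maximum depth reached: 1

1


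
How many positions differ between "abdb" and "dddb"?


Comparing "abdb" and "dddb" position by position:
  Position 0: 'a' vs 'd' => DIFFER
  Position 1: 'b' vs 'd' => DIFFER
  Position 2: 'd' vs 'd' => same
  Position 3: 'b' vs 'b' => same
Positions that differ: 2

2


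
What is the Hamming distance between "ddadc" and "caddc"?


Comparing "ddadc" and "caddc" position by position:
  Position 0: 'd' vs 'c' => differ
  Position 1: 'd' vs 'a' => differ
  Position 2: 'a' vs 'd' => differ
  Position 3: 'd' vs 'd' => same
  Position 4: 'c' vs 'c' => same
Total differences (Hamming distance): 3

3


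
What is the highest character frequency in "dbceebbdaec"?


Input: dbceebbdaec
Character counts:
  'a': 1
  'b': 3
  'c': 2
  'd': 2
  'e': 3
Maximum frequency: 3

3


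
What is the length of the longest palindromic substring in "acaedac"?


Input: "acaedac"
Checking substrings for palindromes:
  [0:3] "aca" (len 3) => palindrome
Longest palindromic substring: "aca" with length 3

3


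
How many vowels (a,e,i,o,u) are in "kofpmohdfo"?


Input: kofpmohdfo
Checking each character:
  'k' at position 0: consonant
  'o' at position 1: vowel (running total: 1)
  'f' at position 2: consonant
  'p' at position 3: consonant
  'm' at position 4: consonant
  'o' at position 5: vowel (running total: 2)
  'h' at position 6: consonant
  'd' at position 7: consonant
  'f' at position 8: consonant
  'o' at position 9: vowel (running total: 3)
Total vowels: 3

3


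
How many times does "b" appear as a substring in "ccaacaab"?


Searching for "b" in "ccaacaab"
Scanning each position:
  Position 0: "c" => no
  Position 1: "c" => no
  Position 2: "a" => no
  Position 3: "a" => no
  Position 4: "c" => no
  Position 5: "a" => no
  Position 6: "a" => no
  Position 7: "b" => MATCH
Total occurrences: 1

1


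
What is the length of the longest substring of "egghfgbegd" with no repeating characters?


Input: "egghfgbegd"
Sliding window (track last position of each char):
  Position 0 ('e'): window [0,0] length 1 -- new best
  Position 1 ('g'): window [0,1] length 2 -- new best
  Position 2 ('g'): repeat (last at 1), move window start to 2
  Position 2 ('g'): window [2,2] length 1
  Position 3 ('h'): window [2,3] length 2
  Position 4 ('f'): window [2,4] length 3 -- new best
  Position 5 ('g'): repeat (last at 2), move window start to 3
  Position 5 ('g'): window [3,5] length 3
  Position 6 ('b'): window [3,6] length 4 -- new best
  Position 7 ('e'): window [3,7] length 5 -- new best
  Position 8 ('g'): repeat (last at 5), move window start to 6
  Position 8 ('g'): window [6,8] length 3
  Position 9 ('d'): window [6,9] length 4
Longest substring with no repeats: "hfgbe" with length 5

5


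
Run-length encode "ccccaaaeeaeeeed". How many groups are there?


Input: ccccaaaeeaeeeed
Scanning for consecutive runs:
  Group 1: 'c' x 4 (positions 0-3)
  Group 2: 'a' x 3 (positions 4-6)
  Group 3: 'e' x 2 (positions 7-8)
  Group 4: 'a' x 1 (positions 9-9)
  Group 5: 'e' x 4 (positions 10-13)
  Group 6: 'd' x 1 (positions 14-14)
Total groups: 6

6


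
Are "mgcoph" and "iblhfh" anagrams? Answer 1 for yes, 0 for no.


Strings: "mgcoph", "iblhfh"
Sorted first:  cghmop
Sorted second: bfhhil
Differ at position 0: 'c' vs 'b' => not anagrams

0


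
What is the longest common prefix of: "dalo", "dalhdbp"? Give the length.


Words: dalo, dalhdbp
  Position 0: all 'd' => match
  Position 1: all 'a' => match
  Position 2: all 'l' => match
  Position 3: ('o', 'h') => mismatch, stop
LCP = "dal" (length 3)

3


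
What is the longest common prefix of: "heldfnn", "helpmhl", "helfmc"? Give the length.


Words: heldfnn, helpmhl, helfmc
  Position 0: all 'h' => match
  Position 1: all 'e' => match
  Position 2: all 'l' => match
  Position 3: ('d', 'p', 'f') => mismatch, stop
LCP = "hel" (length 3)

3


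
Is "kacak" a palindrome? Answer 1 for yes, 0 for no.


Input: kacak
Reversed: kacak
  Compare pos 0 ('k') with pos 4 ('k'): match
  Compare pos 1 ('a') with pos 3 ('a'): match
Result: palindrome

1


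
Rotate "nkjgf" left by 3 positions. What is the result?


Input: "nkjgf", rotate left by 3
First 3 characters: "nkj"
Remaining characters: "gf"
Concatenate remaining + first: "gf" + "nkj" = "gfnkj"

gfnkj


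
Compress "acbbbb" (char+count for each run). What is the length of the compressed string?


Input: acbbbb
Runs:
  'a' x 1 => "a1"
  'c' x 1 => "c1"
  'b' x 4 => "b4"
Compressed: "a1c1b4"
Compressed length: 6

6


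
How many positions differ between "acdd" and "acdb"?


Comparing "acdd" and "acdb" position by position:
  Position 0: 'a' vs 'a' => same
  Position 1: 'c' vs 'c' => same
  Position 2: 'd' vs 'd' => same
  Position 3: 'd' vs 'b' => DIFFER
Positions that differ: 1

1


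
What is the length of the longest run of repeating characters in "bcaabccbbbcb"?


Input: "bcaabccbbbcb"
Scanning for longest run:
  Position 1 ('c'): new char, reset run to 1
  Position 2 ('a'): new char, reset run to 1
  Position 3 ('a'): continues run of 'a', length=2
  Position 4 ('b'): new char, reset run to 1
  Position 5 ('c'): new char, reset run to 1
  Position 6 ('c'): continues run of 'c', length=2
  Position 7 ('b'): new char, reset run to 1
  Position 8 ('b'): continues run of 'b', length=2
  Position 9 ('b'): continues run of 'b', length=3
  Position 10 ('c'): new char, reset run to 1
  Position 11 ('b'): new char, reset run to 1
Longest run: 'b' with length 3

3


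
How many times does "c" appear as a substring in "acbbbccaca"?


Searching for "c" in "acbbbccaca"
Scanning each position:
  Position 0: "a" => no
  Position 1: "c" => MATCH
  Position 2: "b" => no
  Position 3: "b" => no
  Position 4: "b" => no
  Position 5: "c" => MATCH
  Position 6: "c" => MATCH
  Position 7: "a" => no
  Position 8: "c" => MATCH
  Position 9: "a" => no
Total occurrences: 4

4


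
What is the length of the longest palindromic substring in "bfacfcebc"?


Input: "bfacfcebc"
Checking substrings for palindromes:
  [3:6] "cfc" (len 3) => palindrome
Longest palindromic substring: "cfc" with length 3

3


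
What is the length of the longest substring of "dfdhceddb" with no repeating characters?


Input: "dfdhceddb"
Sliding window (track last position of each char):
  Position 0 ('d'): window [0,0] length 1 -- new best
  Position 1 ('f'): window [0,1] length 2 -- new best
  Position 2 ('d'): repeat (last at 0), move window start to 1
  Position 2 ('d'): window [1,2] length 2
  Position 3 ('h'): window [1,3] length 3 -- new best
  Position 4 ('c'): window [1,4] length 4 -- new best
  Position 5 ('e'): window [1,5] length 5 -- new best
  Position 6 ('d'): repeat (last at 2), move window start to 3
  Position 6 ('d'): window [3,6] length 4
  Position 7 ('d'): repeat (last at 6), move window start to 7
  Position 7 ('d'): window [7,7] length 1
  Position 8 ('b'): window [7,8] length 2
Longest substring with no repeats: "fdhce" with length 5

5


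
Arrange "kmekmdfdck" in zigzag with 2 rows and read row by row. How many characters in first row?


Zigzag "kmekmdfdck" into 2 rows:
Placing characters:
  'k' => row 0
  'm' => row 1
  'e' => row 0
  'k' => row 1
  'm' => row 0
  'd' => row 1
  'f' => row 0
  'd' => row 1
  'c' => row 0
  'k' => row 1
Rows:
  Row 0: "kemfc"
  Row 1: "mkddk"
First row length: 5

5


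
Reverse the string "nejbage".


Input: nejbage
Reading characters right to left:
  Position 6: 'e'
  Position 5: 'g'
  Position 4: 'a'
  Position 3: 'b'
  Position 2: 'j'
  Position 1: 'e'
  Position 0: 'n'
Reversed: egabjen

egabjen


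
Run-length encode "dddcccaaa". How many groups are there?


Input: dddcccaaa
Scanning for consecutive runs:
  Group 1: 'd' x 3 (positions 0-2)
  Group 2: 'c' x 3 (positions 3-5)
  Group 3: 'a' x 3 (positions 6-8)
Total groups: 3

3


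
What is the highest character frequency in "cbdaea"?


Input: cbdaea
Character counts:
  'a': 2
  'b': 1
  'c': 1
  'd': 1
  'e': 1
Maximum frequency: 2

2


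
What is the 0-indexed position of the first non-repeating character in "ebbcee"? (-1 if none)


Input: ebbcee
Character frequencies:
  'b': 2
  'c': 1
  'e': 3
Scanning left to right for freq == 1:
  Position 0 ('e'): freq=3, skip
  Position 1 ('b'): freq=2, skip
  Position 2 ('b'): freq=2, skip
  Position 3 ('c'): unique! => answer = 3

3


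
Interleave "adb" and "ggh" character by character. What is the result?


Interleaving "adb" and "ggh":
  Position 0: 'a' from first, 'g' from second => "ag"
  Position 1: 'd' from first, 'g' from second => "dg"
  Position 2: 'b' from first, 'h' from second => "bh"
Result: agdgbh

agdgbh


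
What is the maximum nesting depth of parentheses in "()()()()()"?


Input: "()()()()()"
Tracking depth:
  Position 0 '(': depth becomes 1
  Position 1 ')': depth becomes 0
  Position 2 '(': depth becomes 1
  Position 3 ')': depth becomes 0
  Position 4 '(': depth becomes 1
  Position 5 ')': depth becomes 0
  Position 6 '(': depth becomes 1
  Position 7 ')': depth becomes 0
  Position 8 '(': depth becomes 1
  Position 9 ')': depth becomes 0
Maximum depth reached: 1

1


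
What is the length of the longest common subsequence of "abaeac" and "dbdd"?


LCS of "abaeac" and "dbdd"
DP table:
           d    b    d    d
      0    0    0    0    0
  a   0    0    0    0    0
  b   0    0    1    1    1
  a   0    0    1    1    1
  e   0    0    1    1    1
  a   0    0    1    1    1
  c   0    0    1    1    1
LCS length = dp[6][4] = 1

1


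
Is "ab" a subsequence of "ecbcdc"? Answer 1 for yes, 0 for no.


Check if "ab" is a subsequence of "ecbcdc"
Greedy scan:
  Position 0 ('e'): no match needed
  Position 1 ('c'): no match needed
  Position 2 ('b'): no match needed
  Position 3 ('c'): no match needed
  Position 4 ('d'): no match needed
  Position 5 ('c'): no match needed
Only matched 0/2 characters => not a subsequence

0


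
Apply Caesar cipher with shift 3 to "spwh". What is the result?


Caesar cipher: shift "spwh" by 3
  's' (pos 18) + 3 = pos 21 = 'v'
  'p' (pos 15) + 3 = pos 18 = 's'
  'w' (pos 22) + 3 = pos 25 = 'z'
  'h' (pos 7) + 3 = pos 10 = 'k'
Result: vszk

vszk


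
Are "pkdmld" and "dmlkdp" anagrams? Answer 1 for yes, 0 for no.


Strings: "pkdmld", "dmlkdp"
Sorted first:  ddklmp
Sorted second: ddklmp
Sorted forms match => anagrams

1


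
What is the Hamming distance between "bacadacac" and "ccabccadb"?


Comparing "bacadacac" and "ccabccadb" position by position:
  Position 0: 'b' vs 'c' => differ
  Position 1: 'a' vs 'c' => differ
  Position 2: 'c' vs 'a' => differ
  Position 3: 'a' vs 'b' => differ
  Position 4: 'd' vs 'c' => differ
  Position 5: 'a' vs 'c' => differ
  Position 6: 'c' vs 'a' => differ
  Position 7: 'a' vs 'd' => differ
  Position 8: 'c' vs 'b' => differ
Total differences (Hamming distance): 9

9


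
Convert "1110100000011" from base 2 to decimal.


Input: "1110100000011" in base 2
Positional expansion:
  Digit '1' (value 1) x 2^12 = 4096
  Digit '1' (value 1) x 2^11 = 2048
  Digit '1' (value 1) x 2^10 = 1024
  Digit '0' (value 0) x 2^9 = 0
  Digit '1' (value 1) x 2^8 = 256
  Digit '0' (value 0) x 2^7 = 0
  Digit '0' (value 0) x 2^6 = 0
  Digit '0' (value 0) x 2^5 = 0
  Digit '0' (value 0) x 2^4 = 0
  Digit '0' (value 0) x 2^3 = 0
  Digit '0' (value 0) x 2^2 = 0
  Digit '1' (value 1) x 2^1 = 2
  Digit '1' (value 1) x 2^0 = 1
Sum = 7427

7427


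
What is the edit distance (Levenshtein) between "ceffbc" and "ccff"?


Computing edit distance: "ceffbc" -> "ccff"
DP table:
           c    c    f    f
      0    1    2    3    4
  c   1    0    1    2    3
  e   2    1    1    2    3
  f   3    2    2    1    2
  f   4    3    3    2    1
  b   5    4    4    3    2
  c   6    5    4    4    3
Edit distance = dp[6][4] = 3

3


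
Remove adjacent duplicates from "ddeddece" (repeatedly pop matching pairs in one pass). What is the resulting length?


Input: ddeddece
Stack-based adjacent duplicate removal:
  Read 'd': push. Stack: d
  Read 'd': matches stack top 'd' => pop. Stack: (empty)
  Read 'e': push. Stack: e
  Read 'd': push. Stack: ed
  Read 'd': matches stack top 'd' => pop. Stack: e
  Read 'e': matches stack top 'e' => pop. Stack: (empty)
  Read 'c': push. Stack: c
  Read 'e': push. Stack: ce
Final stack: "ce" (length 2)

2


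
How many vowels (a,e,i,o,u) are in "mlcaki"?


Input: mlcaki
Checking each character:
  'm' at position 0: consonant
  'l' at position 1: consonant
  'c' at position 2: consonant
  'a' at position 3: vowel (running total: 1)
  'k' at position 4: consonant
  'i' at position 5: vowel (running total: 2)
Total vowels: 2

2


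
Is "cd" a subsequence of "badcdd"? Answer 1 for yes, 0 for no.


Check if "cd" is a subsequence of "badcdd"
Greedy scan:
  Position 0 ('b'): no match needed
  Position 1 ('a'): no match needed
  Position 2 ('d'): no match needed
  Position 3 ('c'): matches sub[0] = 'c'
  Position 4 ('d'): matches sub[1] = 'd'
  Position 5 ('d'): no match needed
All 2 characters matched => is a subsequence

1


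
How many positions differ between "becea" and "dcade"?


Comparing "becea" and "dcade" position by position:
  Position 0: 'b' vs 'd' => DIFFER
  Position 1: 'e' vs 'c' => DIFFER
  Position 2: 'c' vs 'a' => DIFFER
  Position 3: 'e' vs 'd' => DIFFER
  Position 4: 'a' vs 'e' => DIFFER
Positions that differ: 5

5


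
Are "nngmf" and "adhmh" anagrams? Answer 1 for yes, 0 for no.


Strings: "nngmf", "adhmh"
Sorted first:  fgmnn
Sorted second: adhhm
Differ at position 0: 'f' vs 'a' => not anagrams

0


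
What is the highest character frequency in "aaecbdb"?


Input: aaecbdb
Character counts:
  'a': 2
  'b': 2
  'c': 1
  'd': 1
  'e': 1
Maximum frequency: 2

2


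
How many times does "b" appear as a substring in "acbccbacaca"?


Searching for "b" in "acbccbacaca"
Scanning each position:
  Position 0: "a" => no
  Position 1: "c" => no
  Position 2: "b" => MATCH
  Position 3: "c" => no
  Position 4: "c" => no
  Position 5: "b" => MATCH
  Position 6: "a" => no
  Position 7: "c" => no
  Position 8: "a" => no
  Position 9: "c" => no
  Position 10: "a" => no
Total occurrences: 2

2


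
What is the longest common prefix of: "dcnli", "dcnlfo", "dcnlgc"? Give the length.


Words: dcnli, dcnlfo, dcnlgc
  Position 0: all 'd' => match
  Position 1: all 'c' => match
  Position 2: all 'n' => match
  Position 3: all 'l' => match
  Position 4: ('i', 'f', 'g') => mismatch, stop
LCP = "dcnl" (length 4)

4


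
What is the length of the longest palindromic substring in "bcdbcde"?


Input: "bcdbcde"
Checking substrings for palindromes:
  No multi-char palindromic substrings found
Longest palindromic substring: "b" with length 1

1


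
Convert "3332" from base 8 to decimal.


Input: "3332" in base 8
Positional expansion:
  Digit '3' (value 3) x 8^3 = 1536
  Digit '3' (value 3) x 8^2 = 192
  Digit '3' (value 3) x 8^1 = 24
  Digit '2' (value 2) x 8^0 = 2
Sum = 1754

1754


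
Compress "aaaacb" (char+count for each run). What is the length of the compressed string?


Input: aaaacb
Runs:
  'a' x 4 => "a4"
  'c' x 1 => "c1"
  'b' x 1 => "b1"
Compressed: "a4c1b1"
Compressed length: 6

6


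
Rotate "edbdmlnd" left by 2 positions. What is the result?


Input: "edbdmlnd", rotate left by 2
First 2 characters: "ed"
Remaining characters: "bdmlnd"
Concatenate remaining + first: "bdmlnd" + "ed" = "bdmlnded"

bdmlnded


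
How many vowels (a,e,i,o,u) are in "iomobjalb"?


Input: iomobjalb
Checking each character:
  'i' at position 0: vowel (running total: 1)
  'o' at position 1: vowel (running total: 2)
  'm' at position 2: consonant
  'o' at position 3: vowel (running total: 3)
  'b' at position 4: consonant
  'j' at position 5: consonant
  'a' at position 6: vowel (running total: 4)
  'l' at position 7: consonant
  'b' at position 8: consonant
Total vowels: 4

4


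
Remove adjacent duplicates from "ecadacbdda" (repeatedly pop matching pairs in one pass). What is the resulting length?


Input: ecadacbdda
Stack-based adjacent duplicate removal:
  Read 'e': push. Stack: e
  Read 'c': push. Stack: ec
  Read 'a': push. Stack: eca
  Read 'd': push. Stack: ecad
  Read 'a': push. Stack: ecada
  Read 'c': push. Stack: ecadac
  Read 'b': push. Stack: ecadacb
  Read 'd': push. Stack: ecadacbd
  Read 'd': matches stack top 'd' => pop. Stack: ecadacb
  Read 'a': push. Stack: ecadacba
Final stack: "ecadacba" (length 8)

8


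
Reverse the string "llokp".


Input: llokp
Reading characters right to left:
  Position 4: 'p'
  Position 3: 'k'
  Position 2: 'o'
  Position 1: 'l'
  Position 0: 'l'
Reversed: pkoll

pkoll


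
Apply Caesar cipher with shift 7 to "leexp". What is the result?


Caesar cipher: shift "leexp" by 7
  'l' (pos 11) + 7 = pos 18 = 's'
  'e' (pos 4) + 7 = pos 11 = 'l'
  'e' (pos 4) + 7 = pos 11 = 'l'
  'x' (pos 23) + 7 = pos 4 = 'e'
  'p' (pos 15) + 7 = pos 22 = 'w'
Result: sllew

sllew


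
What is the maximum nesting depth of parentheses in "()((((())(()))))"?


Input: "()((((())(()))))"
Tracking depth:
  Position 0 '(': depth becomes 1
  Position 1 ')': depth becomes 0
  Position 2 '(': depth becomes 1
  Position 3 '(': depth becomes 2
  Position 4 '(': depth becomes 3
  Position 5 '(': depth becomes 4
  Position 6 '(': depth becomes 5
  Position 7 ')': depth becomes 4
  Position 8 ')': depth becomes 3
  Position 9 '(': depth becomes 4
  Position 10 '(': depth becomes 5
  Position 11 ')': depth becomes 4
  Position 12 ')': depth becomes 3
  Position 13 ')': depth becomes 2
  Position 14 ')': depth becomes 1
  Position 15 ')': depth becomes 0
Maximum depth reached: 5

5


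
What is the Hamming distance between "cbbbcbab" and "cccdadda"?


Comparing "cbbbcbab" and "cccdadda" position by position:
  Position 0: 'c' vs 'c' => same
  Position 1: 'b' vs 'c' => differ
  Position 2: 'b' vs 'c' => differ
  Position 3: 'b' vs 'd' => differ
  Position 4: 'c' vs 'a' => differ
  Position 5: 'b' vs 'd' => differ
  Position 6: 'a' vs 'd' => differ
  Position 7: 'b' vs 'a' => differ
Total differences (Hamming distance): 7

7


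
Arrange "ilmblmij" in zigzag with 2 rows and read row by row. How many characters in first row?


Zigzag "ilmblmij" into 2 rows:
Placing characters:
  'i' => row 0
  'l' => row 1
  'm' => row 0
  'b' => row 1
  'l' => row 0
  'm' => row 1
  'i' => row 0
  'j' => row 1
Rows:
  Row 0: "imli"
  Row 1: "lbmj"
First row length: 4

4


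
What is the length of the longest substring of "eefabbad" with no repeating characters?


Input: "eefabbad"
Sliding window (track last position of each char):
  Position 0 ('e'): window [0,0] length 1 -- new best
  Position 1 ('e'): repeat (last at 0), move window start to 1
  Position 1 ('e'): window [1,1] length 1
  Position 2 ('f'): window [1,2] length 2 -- new best
  Position 3 ('a'): window [1,3] length 3 -- new best
  Position 4 ('b'): window [1,4] length 4 -- new best
  Position 5 ('b'): repeat (last at 4), move window start to 5
  Position 5 ('b'): window [5,5] length 1
  Position 6 ('a'): window [5,6] length 2
  Position 7 ('d'): window [5,7] length 3
Longest substring with no repeats: "efab" with length 4

4


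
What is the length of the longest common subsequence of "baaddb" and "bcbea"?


LCS of "baaddb" and "bcbea"
DP table:
           b    c    b    e    a
      0    0    0    0    0    0
  b   0    1    1    1    1    1
  a   0    1    1    1    1    2
  a   0    1    1    1    1    2
  d   0    1    1    1    1    2
  d   0    1    1    1    1    2
  b   0    1    1    2    2    2
LCS length = dp[6][5] = 2

2


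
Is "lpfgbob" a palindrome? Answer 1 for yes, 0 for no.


Input: lpfgbob
Reversed: bobgfpl
  Compare pos 0 ('l') with pos 6 ('b'): MISMATCH
  Compare pos 1 ('p') with pos 5 ('o'): MISMATCH
  Compare pos 2 ('f') with pos 4 ('b'): MISMATCH
Result: not a palindrome

0


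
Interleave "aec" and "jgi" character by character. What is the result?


Interleaving "aec" and "jgi":
  Position 0: 'a' from first, 'j' from second => "aj"
  Position 1: 'e' from first, 'g' from second => "eg"
  Position 2: 'c' from first, 'i' from second => "ci"
Result: ajegci

ajegci


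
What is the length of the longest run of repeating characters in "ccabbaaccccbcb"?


Input: "ccabbaaccccbcb"
Scanning for longest run:
  Position 1 ('c'): continues run of 'c', length=2
  Position 2 ('a'): new char, reset run to 1
  Position 3 ('b'): new char, reset run to 1
  Position 4 ('b'): continues run of 'b', length=2
  Position 5 ('a'): new char, reset run to 1
  Position 6 ('a'): continues run of 'a', length=2
  Position 7 ('c'): new char, reset run to 1
  Position 8 ('c'): continues run of 'c', length=2
  Position 9 ('c'): continues run of 'c', length=3
  Position 10 ('c'): continues run of 'c', length=4
  Position 11 ('b'): new char, reset run to 1
  Position 12 ('c'): new char, reset run to 1
  Position 13 ('b'): new char, reset run to 1
Longest run: 'c' with length 4

4


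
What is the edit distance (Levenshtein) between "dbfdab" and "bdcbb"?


Computing edit distance: "dbfdab" -> "bdcbb"
DP table:
           b    d    c    b    b
      0    1    2    3    4    5
  d   1    1    1    2    3    4
  b   2    1    2    2    2    3
  f   3    2    2    3    3    3
  d   4    3    2    3    4    4
  a   5    4    3    3    4    5
  b   6    5    4    4    3    4
Edit distance = dp[6][5] = 4

4


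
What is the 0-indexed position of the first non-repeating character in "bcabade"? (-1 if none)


Input: bcabade
Character frequencies:
  'a': 2
  'b': 2
  'c': 1
  'd': 1
  'e': 1
Scanning left to right for freq == 1:
  Position 0 ('b'): freq=2, skip
  Position 1 ('c'): unique! => answer = 1

1


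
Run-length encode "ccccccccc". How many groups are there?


Input: ccccccccc
Scanning for consecutive runs:
  Group 1: 'c' x 9 (positions 0-8)
Total groups: 1

1


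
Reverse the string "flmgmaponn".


Input: flmgmaponn
Reading characters right to left:
  Position 9: 'n'
  Position 8: 'n'
  Position 7: 'o'
  Position 6: 'p'
  Position 5: 'a'
  Position 4: 'm'
  Position 3: 'g'
  Position 2: 'm'
  Position 1: 'l'
  Position 0: 'f'
Reversed: nnopamgmlf

nnopamgmlf


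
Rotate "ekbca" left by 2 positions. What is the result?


Input: "ekbca", rotate left by 2
First 2 characters: "ek"
Remaining characters: "bca"
Concatenate remaining + first: "bca" + "ek" = "bcaek"

bcaek


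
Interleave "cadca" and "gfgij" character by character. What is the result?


Interleaving "cadca" and "gfgij":
  Position 0: 'c' from first, 'g' from second => "cg"
  Position 1: 'a' from first, 'f' from second => "af"
  Position 2: 'd' from first, 'g' from second => "dg"
  Position 3: 'c' from first, 'i' from second => "ci"
  Position 4: 'a' from first, 'j' from second => "aj"
Result: cgafdgciaj

cgafdgciaj


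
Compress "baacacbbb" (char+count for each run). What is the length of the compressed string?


Input: baacacbbb
Runs:
  'b' x 1 => "b1"
  'a' x 2 => "a2"
  'c' x 1 => "c1"
  'a' x 1 => "a1"
  'c' x 1 => "c1"
  'b' x 3 => "b3"
Compressed: "b1a2c1a1c1b3"
Compressed length: 12

12


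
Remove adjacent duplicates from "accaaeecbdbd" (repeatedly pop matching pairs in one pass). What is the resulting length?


Input: accaaeecbdbd
Stack-based adjacent duplicate removal:
  Read 'a': push. Stack: a
  Read 'c': push. Stack: ac
  Read 'c': matches stack top 'c' => pop. Stack: a
  Read 'a': matches stack top 'a' => pop. Stack: (empty)
  Read 'a': push. Stack: a
  Read 'e': push. Stack: ae
  Read 'e': matches stack top 'e' => pop. Stack: a
  Read 'c': push. Stack: ac
  Read 'b': push. Stack: acb
  Read 'd': push. Stack: acbd
  Read 'b': push. Stack: acbdb
  Read 'd': push. Stack: acbdbd
Final stack: "acbdbd" (length 6)

6


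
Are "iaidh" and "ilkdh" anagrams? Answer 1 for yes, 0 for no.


Strings: "iaidh", "ilkdh"
Sorted first:  adhii
Sorted second: dhikl
Differ at position 0: 'a' vs 'd' => not anagrams

0


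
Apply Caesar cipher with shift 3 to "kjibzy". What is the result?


Caesar cipher: shift "kjibzy" by 3
  'k' (pos 10) + 3 = pos 13 = 'n'
  'j' (pos 9) + 3 = pos 12 = 'm'
  'i' (pos 8) + 3 = pos 11 = 'l'
  'b' (pos 1) + 3 = pos 4 = 'e'
  'z' (pos 25) + 3 = pos 2 = 'c'
  'y' (pos 24) + 3 = pos 1 = 'b'
Result: nmlecb

nmlecb


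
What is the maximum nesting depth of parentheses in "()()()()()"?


Input: "()()()()()"
Tracking depth:
  Position 0 '(': depth becomes 1
  Position 1 ')': depth becomes 0
  Position 2 '(': depth becomes 1
  Position 3 ')': depth becomes 0
  Position 4 '(': depth becomes 1
  Position 5 ')': depth becomes 0
  Position 6 '(': depth becomes 1
  Position 7 ')': depth becomes 0
  Position 8 '(': depth becomes 1
  Position 9 ')': depth becomes 0
Maximum depth reached: 1

1


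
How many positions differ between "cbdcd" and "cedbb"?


Comparing "cbdcd" and "cedbb" position by position:
  Position 0: 'c' vs 'c' => same
  Position 1: 'b' vs 'e' => DIFFER
  Position 2: 'd' vs 'd' => same
  Position 3: 'c' vs 'b' => DIFFER
  Position 4: 'd' vs 'b' => DIFFER
Positions that differ: 3

3


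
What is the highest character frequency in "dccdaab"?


Input: dccdaab
Character counts:
  'a': 2
  'b': 1
  'c': 2
  'd': 2
Maximum frequency: 2

2


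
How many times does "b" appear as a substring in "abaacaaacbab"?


Searching for "b" in "abaacaaacbab"
Scanning each position:
  Position 0: "a" => no
  Position 1: "b" => MATCH
  Position 2: "a" => no
  Position 3: "a" => no
  Position 4: "c" => no
  Position 5: "a" => no
  Position 6: "a" => no
  Position 7: "a" => no
  Position 8: "c" => no
  Position 9: "b" => MATCH
  Position 10: "a" => no
  Position 11: "b" => MATCH
Total occurrences: 3

3


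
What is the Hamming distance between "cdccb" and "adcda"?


Comparing "cdccb" and "adcda" position by position:
  Position 0: 'c' vs 'a' => differ
  Position 1: 'd' vs 'd' => same
  Position 2: 'c' vs 'c' => same
  Position 3: 'c' vs 'd' => differ
  Position 4: 'b' vs 'a' => differ
Total differences (Hamming distance): 3

3


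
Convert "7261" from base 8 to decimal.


Input: "7261" in base 8
Positional expansion:
  Digit '7' (value 7) x 8^3 = 3584
  Digit '2' (value 2) x 8^2 = 128
  Digit '6' (value 6) x 8^1 = 48
  Digit '1' (value 1) x 8^0 = 1
Sum = 3761

3761


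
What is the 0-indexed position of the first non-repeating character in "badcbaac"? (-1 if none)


Input: badcbaac
Character frequencies:
  'a': 3
  'b': 2
  'c': 2
  'd': 1
Scanning left to right for freq == 1:
  Position 0 ('b'): freq=2, skip
  Position 1 ('a'): freq=3, skip
  Position 2 ('d'): unique! => answer = 2

2


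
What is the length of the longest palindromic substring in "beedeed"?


Input: "beedeed"
Checking substrings for palindromes:
  [1:6] "eedee" (len 5) => palindrome
  [3:7] "deed" (len 4) => palindrome
  [2:5] "ede" (len 3) => palindrome
  [1:3] "ee" (len 2) => palindrome
  [4:6] "ee" (len 2) => palindrome
Longest palindromic substring: "eedee" with length 5

5


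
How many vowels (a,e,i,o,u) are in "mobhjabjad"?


Input: mobhjabjad
Checking each character:
  'm' at position 0: consonant
  'o' at position 1: vowel (running total: 1)
  'b' at position 2: consonant
  'h' at position 3: consonant
  'j' at position 4: consonant
  'a' at position 5: vowel (running total: 2)
  'b' at position 6: consonant
  'j' at position 7: consonant
  'a' at position 8: vowel (running total: 3)
  'd' at position 9: consonant
Total vowels: 3

3


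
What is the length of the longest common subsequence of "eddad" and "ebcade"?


LCS of "eddad" and "ebcade"
DP table:
           e    b    c    a    d    e
      0    0    0    0    0    0    0
  e   0    1    1    1    1    1    1
  d   0    1    1    1    1    2    2
  d   0    1    1    1    1    2    2
  a   0    1    1    1    2    2    2
  d   0    1    1    1    2    3    3
LCS length = dp[5][6] = 3

3


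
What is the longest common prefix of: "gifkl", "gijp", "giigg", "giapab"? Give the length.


Words: gifkl, gijp, giigg, giapab
  Position 0: all 'g' => match
  Position 1: all 'i' => match
  Position 2: ('f', 'j', 'i', 'a') => mismatch, stop
LCP = "gi" (length 2)

2


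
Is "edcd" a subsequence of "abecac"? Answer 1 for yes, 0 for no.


Check if "edcd" is a subsequence of "abecac"
Greedy scan:
  Position 0 ('a'): no match needed
  Position 1 ('b'): no match needed
  Position 2 ('e'): matches sub[0] = 'e'
  Position 3 ('c'): no match needed
  Position 4 ('a'): no match needed
  Position 5 ('c'): no match needed
Only matched 1/4 characters => not a subsequence

0


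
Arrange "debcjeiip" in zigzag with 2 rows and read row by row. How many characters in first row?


Zigzag "debcjeiip" into 2 rows:
Placing characters:
  'd' => row 0
  'e' => row 1
  'b' => row 0
  'c' => row 1
  'j' => row 0
  'e' => row 1
  'i' => row 0
  'i' => row 1
  'p' => row 0
Rows:
  Row 0: "dbjip"
  Row 1: "ecei"
First row length: 5

5


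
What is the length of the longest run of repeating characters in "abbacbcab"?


Input: "abbacbcab"
Scanning for longest run:
  Position 1 ('b'): new char, reset run to 1
  Position 2 ('b'): continues run of 'b', length=2
  Position 3 ('a'): new char, reset run to 1
  Position 4 ('c'): new char, reset run to 1
  Position 5 ('b'): new char, reset run to 1
  Position 6 ('c'): new char, reset run to 1
  Position 7 ('a'): new char, reset run to 1
  Position 8 ('b'): new char, reset run to 1
Longest run: 'b' with length 2

2


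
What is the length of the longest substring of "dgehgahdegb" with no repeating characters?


Input: "dgehgahdegb"
Sliding window (track last position of each char):
  Position 0 ('d'): window [0,0] length 1 -- new best
  Position 1 ('g'): window [0,1] length 2 -- new best
  Position 2 ('e'): window [0,2] length 3 -- new best
  Position 3 ('h'): window [0,3] length 4 -- new best
  Position 4 ('g'): repeat (last at 1), move window start to 2
  Position 4 ('g'): window [2,4] length 3
  Position 5 ('a'): window [2,5] length 4
  Position 6 ('h'): repeat (last at 3), move window start to 4
  Position 6 ('h'): window [4,6] length 3
  Position 7 ('d'): window [4,7] length 4
  Position 8 ('e'): window [4,8] length 5 -- new best
  Position 9 ('g'): repeat (last at 4), move window start to 5
  Position 9 ('g'): window [5,9] length 5
  Position 10 ('b'): window [5,10] length 6 -- new best
Longest substring with no repeats: "ahdegb" with length 6

6


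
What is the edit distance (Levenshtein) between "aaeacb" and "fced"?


Computing edit distance: "aaeacb" -> "fced"
DP table:
           f    c    e    d
      0    1    2    3    4
  a   1    1    2    3    4
  a   2    2    2    3    4
  e   3    3    3    2    3
  a   4    4    4    3    3
  c   5    5    4    4    4
  b   6    6    5    5    5
Edit distance = dp[6][4] = 5

5


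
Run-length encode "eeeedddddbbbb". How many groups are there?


Input: eeeedddddbbbb
Scanning for consecutive runs:
  Group 1: 'e' x 4 (positions 0-3)
  Group 2: 'd' x 5 (positions 4-8)
  Group 3: 'b' x 4 (positions 9-12)
Total groups: 3

3


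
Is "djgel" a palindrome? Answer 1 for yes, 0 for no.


Input: djgel
Reversed: legjd
  Compare pos 0 ('d') with pos 4 ('l'): MISMATCH
  Compare pos 1 ('j') with pos 3 ('e'): MISMATCH
Result: not a palindrome

0


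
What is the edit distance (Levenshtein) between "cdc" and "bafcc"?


Computing edit distance: "cdc" -> "bafcc"
DP table:
           b    a    f    c    c
      0    1    2    3    4    5
  c   1    1    2    3    3    4
  d   2    2    2    3    4    4
  c   3    3    3    3    3    4
Edit distance = dp[3][5] = 4

4


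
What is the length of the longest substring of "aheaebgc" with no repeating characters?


Input: "aheaebgc"
Sliding window (track last position of each char):
  Position 0 ('a'): window [0,0] length 1 -- new best
  Position 1 ('h'): window [0,1] length 2 -- new best
  Position 2 ('e'): window [0,2] length 3 -- new best
  Position 3 ('a'): repeat (last at 0), move window start to 1
  Position 3 ('a'): window [1,3] length 3
  Position 4 ('e'): repeat (last at 2), move window start to 3
  Position 4 ('e'): window [3,4] length 2
  Position 5 ('b'): window [3,5] length 3
  Position 6 ('g'): window [3,6] length 4 -- new best
  Position 7 ('c'): window [3,7] length 5 -- new best
Longest substring with no repeats: "aebgc" with length 5

5


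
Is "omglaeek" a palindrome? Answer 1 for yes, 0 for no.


Input: omglaeek
Reversed: keealgmo
  Compare pos 0 ('o') with pos 7 ('k'): MISMATCH
  Compare pos 1 ('m') with pos 6 ('e'): MISMATCH
  Compare pos 2 ('g') with pos 5 ('e'): MISMATCH
  Compare pos 3 ('l') with pos 4 ('a'): MISMATCH
Result: not a palindrome

0


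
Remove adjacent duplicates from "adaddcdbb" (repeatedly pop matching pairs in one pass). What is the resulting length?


Input: adaddcdbb
Stack-based adjacent duplicate removal:
  Read 'a': push. Stack: a
  Read 'd': push. Stack: ad
  Read 'a': push. Stack: ada
  Read 'd': push. Stack: adad
  Read 'd': matches stack top 'd' => pop. Stack: ada
  Read 'c': push. Stack: adac
  Read 'd': push. Stack: adacd
  Read 'b': push. Stack: adacdb
  Read 'b': matches stack top 'b' => pop. Stack: adacd
Final stack: "adacd" (length 5)

5


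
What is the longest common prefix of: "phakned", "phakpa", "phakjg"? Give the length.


Words: phakned, phakpa, phakjg
  Position 0: all 'p' => match
  Position 1: all 'h' => match
  Position 2: all 'a' => match
  Position 3: all 'k' => match
  Position 4: ('n', 'p', 'j') => mismatch, stop
LCP = "phak" (length 4)

4


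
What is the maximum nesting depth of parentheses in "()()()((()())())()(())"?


Input: "()()()((()())())()(())"
Tracking depth:
  Position 0 '(': depth becomes 1
  Position 1 ')': depth becomes 0
  Position 2 '(': depth becomes 1
  Position 3 ')': depth becomes 0
  Position 4 '(': depth becomes 1
  Position 5 ')': depth becomes 0
  Position 6 '(': depth becomes 1
  Position 7 '(': depth becomes 2
  Position 8 '(': depth becomes 3
  Position 9 ')': depth becomes 2
  Position 10 '(': depth becomes 3
  Position 11 ')': depth becomes 2
  Position 12 ')': depth becomes 1
  Position 13 '(': depth becomes 2
  Position 14 ')': depth becomes 1
  Position 15 ')': depth becomes 0
  Position 16 '(': depth becomes 1
  Position 17 ')': depth becomes 0
  Position 18 '(': depth becomes 1
  Position 19 '(': depth becomes 2
  Position 20 ')': depth becomes 1
  Position 21 ')': depth becomes 0
Maximum depth reached: 3

3


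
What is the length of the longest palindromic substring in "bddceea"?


Input: "bddceea"
Checking substrings for palindromes:
  [1:3] "dd" (len 2) => palindrome
  [4:6] "ee" (len 2) => palindrome
Longest palindromic substring: "dd" with length 2

2


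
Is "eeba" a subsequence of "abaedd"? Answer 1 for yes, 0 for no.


Check if "eeba" is a subsequence of "abaedd"
Greedy scan:
  Position 0 ('a'): no match needed
  Position 1 ('b'): no match needed
  Position 2 ('a'): no match needed
  Position 3 ('e'): matches sub[0] = 'e'
  Position 4 ('d'): no match needed
  Position 5 ('d'): no match needed
Only matched 1/4 characters => not a subsequence

0


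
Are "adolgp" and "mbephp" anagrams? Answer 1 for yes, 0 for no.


Strings: "adolgp", "mbephp"
Sorted first:  adglop
Sorted second: behmpp
Differ at position 0: 'a' vs 'b' => not anagrams

0


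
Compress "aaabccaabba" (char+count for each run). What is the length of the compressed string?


Input: aaabccaabba
Runs:
  'a' x 3 => "a3"
  'b' x 1 => "b1"
  'c' x 2 => "c2"
  'a' x 2 => "a2"
  'b' x 2 => "b2"
  'a' x 1 => "a1"
Compressed: "a3b1c2a2b2a1"
Compressed length: 12

12


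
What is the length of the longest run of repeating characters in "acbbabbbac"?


Input: "acbbabbbac"
Scanning for longest run:
  Position 1 ('c'): new char, reset run to 1
  Position 2 ('b'): new char, reset run to 1
  Position 3 ('b'): continues run of 'b', length=2
  Position 4 ('a'): new char, reset run to 1
  Position 5 ('b'): new char, reset run to 1
  Position 6 ('b'): continues run of 'b', length=2
  Position 7 ('b'): continues run of 'b', length=3
  Position 8 ('a'): new char, reset run to 1
  Position 9 ('c'): new char, reset run to 1
Longest run: 'b' with length 3

3


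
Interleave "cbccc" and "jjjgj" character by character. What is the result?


Interleaving "cbccc" and "jjjgj":
  Position 0: 'c' from first, 'j' from second => "cj"
  Position 1: 'b' from first, 'j' from second => "bj"
  Position 2: 'c' from first, 'j' from second => "cj"
  Position 3: 'c' from first, 'g' from second => "cg"
  Position 4: 'c' from first, 'j' from second => "cj"
Result: cjbjcjcgcj

cjbjcjcgcj


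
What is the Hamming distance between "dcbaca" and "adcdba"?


Comparing "dcbaca" and "adcdba" position by position:
  Position 0: 'd' vs 'a' => differ
  Position 1: 'c' vs 'd' => differ
  Position 2: 'b' vs 'c' => differ
  Position 3: 'a' vs 'd' => differ
  Position 4: 'c' vs 'b' => differ
  Position 5: 'a' vs 'a' => same
Total differences (Hamming distance): 5

5


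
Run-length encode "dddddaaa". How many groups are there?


Input: dddddaaa
Scanning for consecutive runs:
  Group 1: 'd' x 5 (positions 0-4)
  Group 2: 'a' x 3 (positions 5-7)
Total groups: 2

2


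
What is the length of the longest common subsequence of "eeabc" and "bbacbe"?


LCS of "eeabc" and "bbacbe"
DP table:
           b    b    a    c    b    e
      0    0    0    0    0    0    0
  e   0    0    0    0    0    0    1
  e   0    0    0    0    0    0    1
  a   0    0    0    1    1    1    1
  b   0    1    1    1    1    2    2
  c   0    1    1    1    2    2    2
LCS length = dp[5][6] = 2

2


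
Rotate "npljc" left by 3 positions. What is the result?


Input: "npljc", rotate left by 3
First 3 characters: "npl"
Remaining characters: "jc"
Concatenate remaining + first: "jc" + "npl" = "jcnpl"

jcnpl


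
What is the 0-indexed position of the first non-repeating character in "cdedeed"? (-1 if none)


Input: cdedeed
Character frequencies:
  'c': 1
  'd': 3
  'e': 3
Scanning left to right for freq == 1:
  Position 0 ('c'): unique! => answer = 0

0


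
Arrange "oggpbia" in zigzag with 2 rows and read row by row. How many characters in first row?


Zigzag "oggpbia" into 2 rows:
Placing characters:
  'o' => row 0
  'g' => row 1
  'g' => row 0
  'p' => row 1
  'b' => row 0
  'i' => row 1
  'a' => row 0
Rows:
  Row 0: "ogba"
  Row 1: "gpi"
First row length: 4

4


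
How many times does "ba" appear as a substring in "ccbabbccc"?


Searching for "ba" in "ccbabbccc"
Scanning each position:
  Position 0: "cc" => no
  Position 1: "cb" => no
  Position 2: "ba" => MATCH
  Position 3: "ab" => no
  Position 4: "bb" => no
  Position 5: "bc" => no
  Position 6: "cc" => no
  Position 7: "cc" => no
Total occurrences: 1

1


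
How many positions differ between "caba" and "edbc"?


Comparing "caba" and "edbc" position by position:
  Position 0: 'c' vs 'e' => DIFFER
  Position 1: 'a' vs 'd' => DIFFER
  Position 2: 'b' vs 'b' => same
  Position 3: 'a' vs 'c' => DIFFER
Positions that differ: 3

3


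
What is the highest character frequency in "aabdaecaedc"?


Input: aabdaecaedc
Character counts:
  'a': 4
  'b': 1
  'c': 2
  'd': 2
  'e': 2
Maximum frequency: 4

4


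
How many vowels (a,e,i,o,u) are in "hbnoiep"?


Input: hbnoiep
Checking each character:
  'h' at position 0: consonant
  'b' at position 1: consonant
  'n' at position 2: consonant
  'o' at position 3: vowel (running total: 1)
  'i' at position 4: vowel (running total: 2)
  'e' at position 5: vowel (running total: 3)
  'p' at position 6: consonant
Total vowels: 3

3
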